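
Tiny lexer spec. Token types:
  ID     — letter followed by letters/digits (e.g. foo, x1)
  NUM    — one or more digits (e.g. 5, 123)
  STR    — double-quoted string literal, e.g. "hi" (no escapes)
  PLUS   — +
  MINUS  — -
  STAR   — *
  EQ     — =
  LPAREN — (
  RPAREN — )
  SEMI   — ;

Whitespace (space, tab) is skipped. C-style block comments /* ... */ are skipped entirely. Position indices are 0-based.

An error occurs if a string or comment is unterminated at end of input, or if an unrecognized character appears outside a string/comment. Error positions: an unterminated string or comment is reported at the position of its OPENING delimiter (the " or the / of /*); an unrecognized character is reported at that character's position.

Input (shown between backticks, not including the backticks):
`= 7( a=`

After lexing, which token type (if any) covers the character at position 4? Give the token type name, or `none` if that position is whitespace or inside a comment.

Answer: none

Derivation:
pos=0: emit EQ '='
pos=2: emit NUM '7' (now at pos=3)
pos=3: emit LPAREN '('
pos=5: emit ID 'a' (now at pos=6)
pos=6: emit EQ '='
DONE. 5 tokens: [EQ, NUM, LPAREN, ID, EQ]
Position 4: char is ' ' -> none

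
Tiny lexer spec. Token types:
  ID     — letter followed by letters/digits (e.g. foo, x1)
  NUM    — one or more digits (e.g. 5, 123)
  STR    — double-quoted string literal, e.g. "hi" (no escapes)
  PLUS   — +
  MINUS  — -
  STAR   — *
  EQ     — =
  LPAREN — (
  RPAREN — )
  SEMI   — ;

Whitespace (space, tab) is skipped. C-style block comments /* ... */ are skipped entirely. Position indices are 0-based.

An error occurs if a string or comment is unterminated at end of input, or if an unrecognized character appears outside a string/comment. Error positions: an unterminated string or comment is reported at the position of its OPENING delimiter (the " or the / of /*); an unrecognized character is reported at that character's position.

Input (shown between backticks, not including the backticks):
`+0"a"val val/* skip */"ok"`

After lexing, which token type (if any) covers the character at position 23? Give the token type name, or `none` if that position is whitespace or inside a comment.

pos=0: emit PLUS '+'
pos=1: emit NUM '0' (now at pos=2)
pos=2: enter STRING mode
pos=2: emit STR "a" (now at pos=5)
pos=5: emit ID 'val' (now at pos=8)
pos=9: emit ID 'val' (now at pos=12)
pos=12: enter COMMENT mode (saw '/*')
exit COMMENT mode (now at pos=22)
pos=22: enter STRING mode
pos=22: emit STR "ok" (now at pos=26)
DONE. 6 tokens: [PLUS, NUM, STR, ID, ID, STR]
Position 23: char is 'o' -> STR

Answer: STR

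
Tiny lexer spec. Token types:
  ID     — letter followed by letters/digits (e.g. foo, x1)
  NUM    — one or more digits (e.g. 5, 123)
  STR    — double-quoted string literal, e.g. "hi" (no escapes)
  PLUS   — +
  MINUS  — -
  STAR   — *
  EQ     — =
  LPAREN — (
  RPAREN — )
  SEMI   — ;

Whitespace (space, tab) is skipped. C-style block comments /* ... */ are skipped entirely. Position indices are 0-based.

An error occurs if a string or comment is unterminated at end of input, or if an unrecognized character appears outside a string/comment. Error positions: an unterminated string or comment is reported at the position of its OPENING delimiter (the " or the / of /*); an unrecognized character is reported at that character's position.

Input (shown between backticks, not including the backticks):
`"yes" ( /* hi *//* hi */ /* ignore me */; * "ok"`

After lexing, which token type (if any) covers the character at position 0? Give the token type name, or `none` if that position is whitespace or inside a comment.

Answer: STR

Derivation:
pos=0: enter STRING mode
pos=0: emit STR "yes" (now at pos=5)
pos=6: emit LPAREN '('
pos=8: enter COMMENT mode (saw '/*')
exit COMMENT mode (now at pos=16)
pos=16: enter COMMENT mode (saw '/*')
exit COMMENT mode (now at pos=24)
pos=25: enter COMMENT mode (saw '/*')
exit COMMENT mode (now at pos=40)
pos=40: emit SEMI ';'
pos=42: emit STAR '*'
pos=44: enter STRING mode
pos=44: emit STR "ok" (now at pos=48)
DONE. 5 tokens: [STR, LPAREN, SEMI, STAR, STR]
Position 0: char is '"' -> STR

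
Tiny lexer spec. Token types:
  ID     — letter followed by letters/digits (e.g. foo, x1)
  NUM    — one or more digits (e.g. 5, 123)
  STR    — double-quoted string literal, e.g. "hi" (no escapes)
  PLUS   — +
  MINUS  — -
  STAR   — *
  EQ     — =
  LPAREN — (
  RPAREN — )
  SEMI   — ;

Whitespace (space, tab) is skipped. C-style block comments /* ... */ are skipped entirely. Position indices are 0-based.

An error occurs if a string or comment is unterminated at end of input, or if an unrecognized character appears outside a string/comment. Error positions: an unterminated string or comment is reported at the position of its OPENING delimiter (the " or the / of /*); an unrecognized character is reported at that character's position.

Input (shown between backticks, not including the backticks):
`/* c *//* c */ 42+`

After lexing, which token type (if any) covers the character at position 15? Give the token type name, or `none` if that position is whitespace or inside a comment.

Answer: NUM

Derivation:
pos=0: enter COMMENT mode (saw '/*')
exit COMMENT mode (now at pos=7)
pos=7: enter COMMENT mode (saw '/*')
exit COMMENT mode (now at pos=14)
pos=15: emit NUM '42' (now at pos=17)
pos=17: emit PLUS '+'
DONE. 2 tokens: [NUM, PLUS]
Position 15: char is '4' -> NUM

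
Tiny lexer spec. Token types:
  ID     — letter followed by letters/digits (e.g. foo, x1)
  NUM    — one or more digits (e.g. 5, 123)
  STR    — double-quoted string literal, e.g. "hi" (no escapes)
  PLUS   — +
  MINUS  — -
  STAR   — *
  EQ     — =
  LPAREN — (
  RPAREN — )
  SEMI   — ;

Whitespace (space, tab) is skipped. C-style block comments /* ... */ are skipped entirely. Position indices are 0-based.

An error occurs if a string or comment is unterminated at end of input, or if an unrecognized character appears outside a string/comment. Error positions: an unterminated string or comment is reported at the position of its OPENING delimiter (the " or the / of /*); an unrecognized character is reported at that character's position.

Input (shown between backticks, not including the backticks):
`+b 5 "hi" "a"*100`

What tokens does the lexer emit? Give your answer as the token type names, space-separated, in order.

Answer: PLUS ID NUM STR STR STAR NUM

Derivation:
pos=0: emit PLUS '+'
pos=1: emit ID 'b' (now at pos=2)
pos=3: emit NUM '5' (now at pos=4)
pos=5: enter STRING mode
pos=5: emit STR "hi" (now at pos=9)
pos=10: enter STRING mode
pos=10: emit STR "a" (now at pos=13)
pos=13: emit STAR '*'
pos=14: emit NUM '100' (now at pos=17)
DONE. 7 tokens: [PLUS, ID, NUM, STR, STR, STAR, NUM]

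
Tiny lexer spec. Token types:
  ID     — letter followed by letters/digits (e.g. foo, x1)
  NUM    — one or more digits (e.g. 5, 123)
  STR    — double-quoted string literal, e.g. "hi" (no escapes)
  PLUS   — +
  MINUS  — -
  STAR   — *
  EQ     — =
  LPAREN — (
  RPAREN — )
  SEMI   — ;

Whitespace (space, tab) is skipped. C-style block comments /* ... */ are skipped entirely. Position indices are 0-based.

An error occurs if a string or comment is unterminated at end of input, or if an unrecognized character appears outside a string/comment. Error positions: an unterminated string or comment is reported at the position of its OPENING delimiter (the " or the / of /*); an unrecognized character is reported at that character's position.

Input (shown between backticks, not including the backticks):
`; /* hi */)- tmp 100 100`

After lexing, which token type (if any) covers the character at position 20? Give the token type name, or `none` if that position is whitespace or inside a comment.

pos=0: emit SEMI ';'
pos=2: enter COMMENT mode (saw '/*')
exit COMMENT mode (now at pos=10)
pos=10: emit RPAREN ')'
pos=11: emit MINUS '-'
pos=13: emit ID 'tmp' (now at pos=16)
pos=17: emit NUM '100' (now at pos=20)
pos=21: emit NUM '100' (now at pos=24)
DONE. 6 tokens: [SEMI, RPAREN, MINUS, ID, NUM, NUM]
Position 20: char is ' ' -> none

Answer: none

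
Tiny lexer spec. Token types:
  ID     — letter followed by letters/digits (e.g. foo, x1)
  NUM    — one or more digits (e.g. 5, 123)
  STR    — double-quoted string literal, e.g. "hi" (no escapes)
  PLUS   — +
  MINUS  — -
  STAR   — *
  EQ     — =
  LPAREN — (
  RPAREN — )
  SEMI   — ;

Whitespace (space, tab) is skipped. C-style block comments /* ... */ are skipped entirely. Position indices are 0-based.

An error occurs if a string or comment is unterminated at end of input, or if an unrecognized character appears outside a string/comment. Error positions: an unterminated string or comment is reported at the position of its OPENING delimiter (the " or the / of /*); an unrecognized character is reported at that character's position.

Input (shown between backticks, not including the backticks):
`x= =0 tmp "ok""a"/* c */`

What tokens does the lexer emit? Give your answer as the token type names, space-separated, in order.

pos=0: emit ID 'x' (now at pos=1)
pos=1: emit EQ '='
pos=3: emit EQ '='
pos=4: emit NUM '0' (now at pos=5)
pos=6: emit ID 'tmp' (now at pos=9)
pos=10: enter STRING mode
pos=10: emit STR "ok" (now at pos=14)
pos=14: enter STRING mode
pos=14: emit STR "a" (now at pos=17)
pos=17: enter COMMENT mode (saw '/*')
exit COMMENT mode (now at pos=24)
DONE. 7 tokens: [ID, EQ, EQ, NUM, ID, STR, STR]

Answer: ID EQ EQ NUM ID STR STR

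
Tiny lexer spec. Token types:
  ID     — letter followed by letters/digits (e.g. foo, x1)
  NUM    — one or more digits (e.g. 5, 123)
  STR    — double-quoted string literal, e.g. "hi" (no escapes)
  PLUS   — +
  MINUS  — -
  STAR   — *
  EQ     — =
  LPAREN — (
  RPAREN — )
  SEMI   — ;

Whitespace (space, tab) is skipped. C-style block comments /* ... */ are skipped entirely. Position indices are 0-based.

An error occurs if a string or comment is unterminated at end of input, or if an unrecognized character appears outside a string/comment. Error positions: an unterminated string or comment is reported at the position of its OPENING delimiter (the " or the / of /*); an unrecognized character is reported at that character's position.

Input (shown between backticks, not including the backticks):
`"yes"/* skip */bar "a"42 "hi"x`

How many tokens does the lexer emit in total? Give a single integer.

pos=0: enter STRING mode
pos=0: emit STR "yes" (now at pos=5)
pos=5: enter COMMENT mode (saw '/*')
exit COMMENT mode (now at pos=15)
pos=15: emit ID 'bar' (now at pos=18)
pos=19: enter STRING mode
pos=19: emit STR "a" (now at pos=22)
pos=22: emit NUM '42' (now at pos=24)
pos=25: enter STRING mode
pos=25: emit STR "hi" (now at pos=29)
pos=29: emit ID 'x' (now at pos=30)
DONE. 6 tokens: [STR, ID, STR, NUM, STR, ID]

Answer: 6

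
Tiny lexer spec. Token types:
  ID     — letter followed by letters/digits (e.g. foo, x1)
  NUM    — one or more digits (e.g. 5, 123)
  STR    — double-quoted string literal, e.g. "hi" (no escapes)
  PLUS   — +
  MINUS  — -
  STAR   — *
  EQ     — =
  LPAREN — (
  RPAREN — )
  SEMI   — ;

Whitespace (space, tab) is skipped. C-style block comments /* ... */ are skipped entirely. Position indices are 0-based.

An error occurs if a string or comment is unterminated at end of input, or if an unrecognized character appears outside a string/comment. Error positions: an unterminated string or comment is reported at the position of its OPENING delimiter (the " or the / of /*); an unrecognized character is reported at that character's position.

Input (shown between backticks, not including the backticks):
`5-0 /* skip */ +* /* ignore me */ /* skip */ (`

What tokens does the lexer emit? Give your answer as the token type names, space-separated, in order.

Answer: NUM MINUS NUM PLUS STAR LPAREN

Derivation:
pos=0: emit NUM '5' (now at pos=1)
pos=1: emit MINUS '-'
pos=2: emit NUM '0' (now at pos=3)
pos=4: enter COMMENT mode (saw '/*')
exit COMMENT mode (now at pos=14)
pos=15: emit PLUS '+'
pos=16: emit STAR '*'
pos=18: enter COMMENT mode (saw '/*')
exit COMMENT mode (now at pos=33)
pos=34: enter COMMENT mode (saw '/*')
exit COMMENT mode (now at pos=44)
pos=45: emit LPAREN '('
DONE. 6 tokens: [NUM, MINUS, NUM, PLUS, STAR, LPAREN]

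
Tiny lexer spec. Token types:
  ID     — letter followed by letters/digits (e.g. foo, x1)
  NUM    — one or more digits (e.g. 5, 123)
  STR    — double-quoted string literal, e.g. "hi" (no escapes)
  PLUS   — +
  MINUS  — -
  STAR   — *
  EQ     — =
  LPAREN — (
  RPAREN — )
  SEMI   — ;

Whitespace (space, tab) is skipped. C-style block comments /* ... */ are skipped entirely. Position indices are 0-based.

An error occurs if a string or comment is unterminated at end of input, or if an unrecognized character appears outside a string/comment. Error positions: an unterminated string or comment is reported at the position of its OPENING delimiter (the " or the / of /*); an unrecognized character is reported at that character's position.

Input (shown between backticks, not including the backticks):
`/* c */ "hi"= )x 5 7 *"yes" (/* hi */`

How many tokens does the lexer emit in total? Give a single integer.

Answer: 9

Derivation:
pos=0: enter COMMENT mode (saw '/*')
exit COMMENT mode (now at pos=7)
pos=8: enter STRING mode
pos=8: emit STR "hi" (now at pos=12)
pos=12: emit EQ '='
pos=14: emit RPAREN ')'
pos=15: emit ID 'x' (now at pos=16)
pos=17: emit NUM '5' (now at pos=18)
pos=19: emit NUM '7' (now at pos=20)
pos=21: emit STAR '*'
pos=22: enter STRING mode
pos=22: emit STR "yes" (now at pos=27)
pos=28: emit LPAREN '('
pos=29: enter COMMENT mode (saw '/*')
exit COMMENT mode (now at pos=37)
DONE. 9 tokens: [STR, EQ, RPAREN, ID, NUM, NUM, STAR, STR, LPAREN]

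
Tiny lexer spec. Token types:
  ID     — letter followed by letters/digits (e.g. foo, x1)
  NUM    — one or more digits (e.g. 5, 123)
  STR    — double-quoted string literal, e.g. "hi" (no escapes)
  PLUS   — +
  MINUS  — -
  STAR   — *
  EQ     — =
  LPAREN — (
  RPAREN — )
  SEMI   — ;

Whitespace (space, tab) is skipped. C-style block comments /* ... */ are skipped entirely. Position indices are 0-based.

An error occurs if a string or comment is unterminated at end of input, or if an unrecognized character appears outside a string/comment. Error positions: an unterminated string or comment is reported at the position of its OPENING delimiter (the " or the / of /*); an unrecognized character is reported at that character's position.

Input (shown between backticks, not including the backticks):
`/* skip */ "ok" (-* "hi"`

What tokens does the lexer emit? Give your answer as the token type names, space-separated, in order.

pos=0: enter COMMENT mode (saw '/*')
exit COMMENT mode (now at pos=10)
pos=11: enter STRING mode
pos=11: emit STR "ok" (now at pos=15)
pos=16: emit LPAREN '('
pos=17: emit MINUS '-'
pos=18: emit STAR '*'
pos=20: enter STRING mode
pos=20: emit STR "hi" (now at pos=24)
DONE. 5 tokens: [STR, LPAREN, MINUS, STAR, STR]

Answer: STR LPAREN MINUS STAR STR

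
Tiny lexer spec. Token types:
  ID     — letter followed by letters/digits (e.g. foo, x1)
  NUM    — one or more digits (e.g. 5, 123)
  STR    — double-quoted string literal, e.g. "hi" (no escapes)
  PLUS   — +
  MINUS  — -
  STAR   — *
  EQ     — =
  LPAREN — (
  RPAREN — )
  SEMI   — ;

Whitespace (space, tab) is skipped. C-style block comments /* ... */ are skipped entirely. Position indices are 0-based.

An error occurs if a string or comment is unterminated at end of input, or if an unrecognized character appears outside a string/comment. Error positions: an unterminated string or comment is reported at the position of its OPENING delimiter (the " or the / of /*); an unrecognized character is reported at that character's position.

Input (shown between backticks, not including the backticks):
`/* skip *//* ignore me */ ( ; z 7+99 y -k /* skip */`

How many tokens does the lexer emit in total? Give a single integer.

Answer: 9

Derivation:
pos=0: enter COMMENT mode (saw '/*')
exit COMMENT mode (now at pos=10)
pos=10: enter COMMENT mode (saw '/*')
exit COMMENT mode (now at pos=25)
pos=26: emit LPAREN '('
pos=28: emit SEMI ';'
pos=30: emit ID 'z' (now at pos=31)
pos=32: emit NUM '7' (now at pos=33)
pos=33: emit PLUS '+'
pos=34: emit NUM '99' (now at pos=36)
pos=37: emit ID 'y' (now at pos=38)
pos=39: emit MINUS '-'
pos=40: emit ID 'k' (now at pos=41)
pos=42: enter COMMENT mode (saw '/*')
exit COMMENT mode (now at pos=52)
DONE. 9 tokens: [LPAREN, SEMI, ID, NUM, PLUS, NUM, ID, MINUS, ID]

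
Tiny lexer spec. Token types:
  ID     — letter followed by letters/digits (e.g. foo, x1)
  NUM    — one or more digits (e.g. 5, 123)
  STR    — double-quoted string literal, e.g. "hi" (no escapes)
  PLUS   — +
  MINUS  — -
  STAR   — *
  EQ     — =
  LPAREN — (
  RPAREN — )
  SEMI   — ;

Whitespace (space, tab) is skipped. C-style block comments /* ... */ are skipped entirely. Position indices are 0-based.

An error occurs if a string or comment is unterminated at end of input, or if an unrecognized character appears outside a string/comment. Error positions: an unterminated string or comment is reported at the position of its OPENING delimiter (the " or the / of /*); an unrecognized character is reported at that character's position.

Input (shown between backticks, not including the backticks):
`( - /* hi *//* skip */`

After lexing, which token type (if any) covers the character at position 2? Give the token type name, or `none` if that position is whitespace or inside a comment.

pos=0: emit LPAREN '('
pos=2: emit MINUS '-'
pos=4: enter COMMENT mode (saw '/*')
exit COMMENT mode (now at pos=12)
pos=12: enter COMMENT mode (saw '/*')
exit COMMENT mode (now at pos=22)
DONE. 2 tokens: [LPAREN, MINUS]
Position 2: char is '-' -> MINUS

Answer: MINUS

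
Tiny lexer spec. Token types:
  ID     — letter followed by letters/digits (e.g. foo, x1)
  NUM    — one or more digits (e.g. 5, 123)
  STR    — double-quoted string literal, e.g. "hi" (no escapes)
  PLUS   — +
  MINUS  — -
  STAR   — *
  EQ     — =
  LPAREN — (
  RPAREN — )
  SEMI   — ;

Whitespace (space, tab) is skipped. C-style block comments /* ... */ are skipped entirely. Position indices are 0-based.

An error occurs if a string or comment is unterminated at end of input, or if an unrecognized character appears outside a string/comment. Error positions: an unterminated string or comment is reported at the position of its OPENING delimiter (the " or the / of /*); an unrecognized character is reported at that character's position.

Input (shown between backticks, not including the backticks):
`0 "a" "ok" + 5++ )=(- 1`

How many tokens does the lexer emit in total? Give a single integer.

pos=0: emit NUM '0' (now at pos=1)
pos=2: enter STRING mode
pos=2: emit STR "a" (now at pos=5)
pos=6: enter STRING mode
pos=6: emit STR "ok" (now at pos=10)
pos=11: emit PLUS '+'
pos=13: emit NUM '5' (now at pos=14)
pos=14: emit PLUS '+'
pos=15: emit PLUS '+'
pos=17: emit RPAREN ')'
pos=18: emit EQ '='
pos=19: emit LPAREN '('
pos=20: emit MINUS '-'
pos=22: emit NUM '1' (now at pos=23)
DONE. 12 tokens: [NUM, STR, STR, PLUS, NUM, PLUS, PLUS, RPAREN, EQ, LPAREN, MINUS, NUM]

Answer: 12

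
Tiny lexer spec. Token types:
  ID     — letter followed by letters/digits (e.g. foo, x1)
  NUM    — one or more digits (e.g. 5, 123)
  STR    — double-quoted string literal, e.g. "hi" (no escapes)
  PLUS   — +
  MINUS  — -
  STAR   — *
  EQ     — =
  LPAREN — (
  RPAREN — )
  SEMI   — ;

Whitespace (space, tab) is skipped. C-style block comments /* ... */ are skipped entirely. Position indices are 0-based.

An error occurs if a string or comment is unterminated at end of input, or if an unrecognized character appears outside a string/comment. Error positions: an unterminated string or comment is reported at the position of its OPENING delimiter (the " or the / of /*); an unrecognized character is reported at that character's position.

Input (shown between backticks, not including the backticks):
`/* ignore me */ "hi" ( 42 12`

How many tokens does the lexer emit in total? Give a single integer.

pos=0: enter COMMENT mode (saw '/*')
exit COMMENT mode (now at pos=15)
pos=16: enter STRING mode
pos=16: emit STR "hi" (now at pos=20)
pos=21: emit LPAREN '('
pos=23: emit NUM '42' (now at pos=25)
pos=26: emit NUM '12' (now at pos=28)
DONE. 4 tokens: [STR, LPAREN, NUM, NUM]

Answer: 4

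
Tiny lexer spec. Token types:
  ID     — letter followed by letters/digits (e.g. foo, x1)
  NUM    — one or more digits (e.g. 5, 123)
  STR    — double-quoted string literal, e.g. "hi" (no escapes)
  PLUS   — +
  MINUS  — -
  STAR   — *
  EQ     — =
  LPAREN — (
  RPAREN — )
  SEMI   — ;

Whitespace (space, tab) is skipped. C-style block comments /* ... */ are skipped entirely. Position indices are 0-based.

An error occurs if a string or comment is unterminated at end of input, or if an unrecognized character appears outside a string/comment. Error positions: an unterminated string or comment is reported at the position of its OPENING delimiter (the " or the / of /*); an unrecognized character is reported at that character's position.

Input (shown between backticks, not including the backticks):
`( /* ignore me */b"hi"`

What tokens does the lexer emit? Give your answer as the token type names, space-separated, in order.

Answer: LPAREN ID STR

Derivation:
pos=0: emit LPAREN '('
pos=2: enter COMMENT mode (saw '/*')
exit COMMENT mode (now at pos=17)
pos=17: emit ID 'b' (now at pos=18)
pos=18: enter STRING mode
pos=18: emit STR "hi" (now at pos=22)
DONE. 3 tokens: [LPAREN, ID, STR]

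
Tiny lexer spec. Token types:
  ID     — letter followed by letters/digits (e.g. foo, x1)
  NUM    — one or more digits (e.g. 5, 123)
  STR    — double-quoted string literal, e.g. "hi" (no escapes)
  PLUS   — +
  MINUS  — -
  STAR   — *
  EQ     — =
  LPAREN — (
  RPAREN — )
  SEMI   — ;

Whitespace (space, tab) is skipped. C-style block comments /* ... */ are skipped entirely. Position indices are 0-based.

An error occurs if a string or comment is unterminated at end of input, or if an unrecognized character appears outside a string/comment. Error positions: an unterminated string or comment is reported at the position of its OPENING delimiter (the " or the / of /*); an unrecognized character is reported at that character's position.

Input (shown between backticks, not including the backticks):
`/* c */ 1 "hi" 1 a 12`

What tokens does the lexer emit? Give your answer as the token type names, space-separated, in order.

Answer: NUM STR NUM ID NUM

Derivation:
pos=0: enter COMMENT mode (saw '/*')
exit COMMENT mode (now at pos=7)
pos=8: emit NUM '1' (now at pos=9)
pos=10: enter STRING mode
pos=10: emit STR "hi" (now at pos=14)
pos=15: emit NUM '1' (now at pos=16)
pos=17: emit ID 'a' (now at pos=18)
pos=19: emit NUM '12' (now at pos=21)
DONE. 5 tokens: [NUM, STR, NUM, ID, NUM]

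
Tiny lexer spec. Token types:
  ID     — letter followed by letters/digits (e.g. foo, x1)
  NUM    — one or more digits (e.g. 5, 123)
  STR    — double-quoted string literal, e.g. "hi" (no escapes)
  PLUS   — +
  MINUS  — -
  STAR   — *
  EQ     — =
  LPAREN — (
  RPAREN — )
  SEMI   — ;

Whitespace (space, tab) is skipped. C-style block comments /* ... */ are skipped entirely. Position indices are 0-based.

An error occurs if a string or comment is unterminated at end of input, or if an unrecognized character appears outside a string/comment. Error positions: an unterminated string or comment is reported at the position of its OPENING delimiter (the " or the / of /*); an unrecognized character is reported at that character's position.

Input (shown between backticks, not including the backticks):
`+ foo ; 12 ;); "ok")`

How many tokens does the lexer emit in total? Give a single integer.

Answer: 9

Derivation:
pos=0: emit PLUS '+'
pos=2: emit ID 'foo' (now at pos=5)
pos=6: emit SEMI ';'
pos=8: emit NUM '12' (now at pos=10)
pos=11: emit SEMI ';'
pos=12: emit RPAREN ')'
pos=13: emit SEMI ';'
pos=15: enter STRING mode
pos=15: emit STR "ok" (now at pos=19)
pos=19: emit RPAREN ')'
DONE. 9 tokens: [PLUS, ID, SEMI, NUM, SEMI, RPAREN, SEMI, STR, RPAREN]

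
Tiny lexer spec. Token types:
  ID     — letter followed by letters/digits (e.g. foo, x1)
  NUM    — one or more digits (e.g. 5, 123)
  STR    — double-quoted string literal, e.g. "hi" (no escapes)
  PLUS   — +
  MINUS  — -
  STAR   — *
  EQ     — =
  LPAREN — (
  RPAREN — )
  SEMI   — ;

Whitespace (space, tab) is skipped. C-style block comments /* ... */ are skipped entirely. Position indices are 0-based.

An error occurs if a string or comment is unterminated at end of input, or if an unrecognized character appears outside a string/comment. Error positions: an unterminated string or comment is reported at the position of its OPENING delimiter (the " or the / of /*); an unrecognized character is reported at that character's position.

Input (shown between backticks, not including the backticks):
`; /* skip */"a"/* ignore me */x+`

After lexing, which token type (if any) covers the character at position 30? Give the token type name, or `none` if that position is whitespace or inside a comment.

pos=0: emit SEMI ';'
pos=2: enter COMMENT mode (saw '/*')
exit COMMENT mode (now at pos=12)
pos=12: enter STRING mode
pos=12: emit STR "a" (now at pos=15)
pos=15: enter COMMENT mode (saw '/*')
exit COMMENT mode (now at pos=30)
pos=30: emit ID 'x' (now at pos=31)
pos=31: emit PLUS '+'
DONE. 4 tokens: [SEMI, STR, ID, PLUS]
Position 30: char is 'x' -> ID

Answer: ID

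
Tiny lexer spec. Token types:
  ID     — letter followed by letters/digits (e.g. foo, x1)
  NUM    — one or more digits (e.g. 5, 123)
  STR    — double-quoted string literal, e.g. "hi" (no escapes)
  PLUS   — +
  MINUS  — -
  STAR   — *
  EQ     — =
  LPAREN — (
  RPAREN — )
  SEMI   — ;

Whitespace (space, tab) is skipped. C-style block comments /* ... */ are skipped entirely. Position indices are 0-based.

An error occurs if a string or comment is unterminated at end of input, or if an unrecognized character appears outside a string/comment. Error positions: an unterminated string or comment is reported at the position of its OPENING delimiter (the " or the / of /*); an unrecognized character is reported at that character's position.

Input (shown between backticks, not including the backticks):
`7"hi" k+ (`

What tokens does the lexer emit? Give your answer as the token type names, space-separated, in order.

Answer: NUM STR ID PLUS LPAREN

Derivation:
pos=0: emit NUM '7' (now at pos=1)
pos=1: enter STRING mode
pos=1: emit STR "hi" (now at pos=5)
pos=6: emit ID 'k' (now at pos=7)
pos=7: emit PLUS '+'
pos=9: emit LPAREN '('
DONE. 5 tokens: [NUM, STR, ID, PLUS, LPAREN]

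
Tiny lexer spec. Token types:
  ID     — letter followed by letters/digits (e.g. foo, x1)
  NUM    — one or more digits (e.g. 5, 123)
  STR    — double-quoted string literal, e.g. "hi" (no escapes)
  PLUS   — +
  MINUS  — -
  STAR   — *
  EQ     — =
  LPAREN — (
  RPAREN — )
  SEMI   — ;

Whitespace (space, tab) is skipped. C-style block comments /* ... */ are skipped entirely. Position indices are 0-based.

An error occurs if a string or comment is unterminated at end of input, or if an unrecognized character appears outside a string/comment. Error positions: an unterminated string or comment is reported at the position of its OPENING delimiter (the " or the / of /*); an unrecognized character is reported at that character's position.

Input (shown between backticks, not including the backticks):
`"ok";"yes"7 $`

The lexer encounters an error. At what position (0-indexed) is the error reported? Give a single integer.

Answer: 12

Derivation:
pos=0: enter STRING mode
pos=0: emit STR "ok" (now at pos=4)
pos=4: emit SEMI ';'
pos=5: enter STRING mode
pos=5: emit STR "yes" (now at pos=10)
pos=10: emit NUM '7' (now at pos=11)
pos=12: ERROR — unrecognized char '$'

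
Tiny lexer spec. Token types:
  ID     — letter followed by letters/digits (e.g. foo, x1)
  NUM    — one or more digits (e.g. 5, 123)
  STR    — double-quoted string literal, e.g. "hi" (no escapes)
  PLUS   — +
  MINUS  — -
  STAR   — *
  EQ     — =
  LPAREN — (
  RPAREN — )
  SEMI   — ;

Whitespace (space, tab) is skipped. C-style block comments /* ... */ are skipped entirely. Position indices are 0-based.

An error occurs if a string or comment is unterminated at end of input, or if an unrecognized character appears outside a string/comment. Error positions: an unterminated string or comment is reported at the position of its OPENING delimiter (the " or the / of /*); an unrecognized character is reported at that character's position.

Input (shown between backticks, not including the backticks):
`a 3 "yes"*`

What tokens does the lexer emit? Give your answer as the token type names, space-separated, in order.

Answer: ID NUM STR STAR

Derivation:
pos=0: emit ID 'a' (now at pos=1)
pos=2: emit NUM '3' (now at pos=3)
pos=4: enter STRING mode
pos=4: emit STR "yes" (now at pos=9)
pos=9: emit STAR '*'
DONE. 4 tokens: [ID, NUM, STR, STAR]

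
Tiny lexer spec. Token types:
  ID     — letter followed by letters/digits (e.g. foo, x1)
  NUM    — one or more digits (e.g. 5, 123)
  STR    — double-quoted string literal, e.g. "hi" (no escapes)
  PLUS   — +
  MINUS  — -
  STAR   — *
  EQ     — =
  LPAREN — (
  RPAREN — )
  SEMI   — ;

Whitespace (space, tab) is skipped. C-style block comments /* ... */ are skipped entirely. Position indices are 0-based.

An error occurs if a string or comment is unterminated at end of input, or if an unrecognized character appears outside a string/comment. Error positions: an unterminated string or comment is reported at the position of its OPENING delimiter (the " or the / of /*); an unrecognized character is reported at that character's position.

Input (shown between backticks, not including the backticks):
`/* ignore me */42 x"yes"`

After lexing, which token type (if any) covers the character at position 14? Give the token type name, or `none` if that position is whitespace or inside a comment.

pos=0: enter COMMENT mode (saw '/*')
exit COMMENT mode (now at pos=15)
pos=15: emit NUM '42' (now at pos=17)
pos=18: emit ID 'x' (now at pos=19)
pos=19: enter STRING mode
pos=19: emit STR "yes" (now at pos=24)
DONE. 3 tokens: [NUM, ID, STR]
Position 14: char is '/' -> none

Answer: none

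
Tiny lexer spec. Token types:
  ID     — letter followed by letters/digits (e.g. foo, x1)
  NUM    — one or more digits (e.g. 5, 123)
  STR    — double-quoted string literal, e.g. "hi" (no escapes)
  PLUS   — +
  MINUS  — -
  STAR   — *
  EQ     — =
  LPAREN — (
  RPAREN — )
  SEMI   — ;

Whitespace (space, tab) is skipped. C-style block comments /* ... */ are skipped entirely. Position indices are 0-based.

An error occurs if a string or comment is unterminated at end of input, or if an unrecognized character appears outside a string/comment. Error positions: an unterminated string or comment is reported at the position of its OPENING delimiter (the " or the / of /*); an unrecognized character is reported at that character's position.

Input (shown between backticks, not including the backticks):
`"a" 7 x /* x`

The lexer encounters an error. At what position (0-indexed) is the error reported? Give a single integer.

pos=0: enter STRING mode
pos=0: emit STR "a" (now at pos=3)
pos=4: emit NUM '7' (now at pos=5)
pos=6: emit ID 'x' (now at pos=7)
pos=8: enter COMMENT mode (saw '/*')
pos=8: ERROR — unterminated comment (reached EOF)

Answer: 8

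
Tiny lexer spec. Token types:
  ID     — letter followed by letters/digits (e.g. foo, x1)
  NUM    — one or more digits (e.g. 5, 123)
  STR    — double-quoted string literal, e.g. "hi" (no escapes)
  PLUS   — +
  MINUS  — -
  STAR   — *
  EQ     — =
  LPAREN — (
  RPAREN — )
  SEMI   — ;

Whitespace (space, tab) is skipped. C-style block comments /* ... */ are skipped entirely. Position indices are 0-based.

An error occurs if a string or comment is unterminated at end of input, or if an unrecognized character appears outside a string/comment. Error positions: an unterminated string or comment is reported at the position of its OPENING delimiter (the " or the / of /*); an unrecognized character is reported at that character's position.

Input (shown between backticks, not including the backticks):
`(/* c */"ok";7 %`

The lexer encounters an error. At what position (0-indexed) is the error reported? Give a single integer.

Answer: 15

Derivation:
pos=0: emit LPAREN '('
pos=1: enter COMMENT mode (saw '/*')
exit COMMENT mode (now at pos=8)
pos=8: enter STRING mode
pos=8: emit STR "ok" (now at pos=12)
pos=12: emit SEMI ';'
pos=13: emit NUM '7' (now at pos=14)
pos=15: ERROR — unrecognized char '%'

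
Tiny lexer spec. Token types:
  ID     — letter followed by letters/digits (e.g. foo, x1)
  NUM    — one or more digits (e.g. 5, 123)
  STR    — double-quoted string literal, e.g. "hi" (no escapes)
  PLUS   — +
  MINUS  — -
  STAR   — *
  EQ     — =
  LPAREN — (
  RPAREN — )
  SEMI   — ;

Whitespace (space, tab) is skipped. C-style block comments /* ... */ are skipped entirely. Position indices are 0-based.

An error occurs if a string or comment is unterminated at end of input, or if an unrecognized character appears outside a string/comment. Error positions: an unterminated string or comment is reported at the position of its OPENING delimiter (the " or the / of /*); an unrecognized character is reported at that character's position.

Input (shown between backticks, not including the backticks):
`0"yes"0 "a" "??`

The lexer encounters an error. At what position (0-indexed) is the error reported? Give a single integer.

Answer: 12

Derivation:
pos=0: emit NUM '0' (now at pos=1)
pos=1: enter STRING mode
pos=1: emit STR "yes" (now at pos=6)
pos=6: emit NUM '0' (now at pos=7)
pos=8: enter STRING mode
pos=8: emit STR "a" (now at pos=11)
pos=12: enter STRING mode
pos=12: ERROR — unterminated string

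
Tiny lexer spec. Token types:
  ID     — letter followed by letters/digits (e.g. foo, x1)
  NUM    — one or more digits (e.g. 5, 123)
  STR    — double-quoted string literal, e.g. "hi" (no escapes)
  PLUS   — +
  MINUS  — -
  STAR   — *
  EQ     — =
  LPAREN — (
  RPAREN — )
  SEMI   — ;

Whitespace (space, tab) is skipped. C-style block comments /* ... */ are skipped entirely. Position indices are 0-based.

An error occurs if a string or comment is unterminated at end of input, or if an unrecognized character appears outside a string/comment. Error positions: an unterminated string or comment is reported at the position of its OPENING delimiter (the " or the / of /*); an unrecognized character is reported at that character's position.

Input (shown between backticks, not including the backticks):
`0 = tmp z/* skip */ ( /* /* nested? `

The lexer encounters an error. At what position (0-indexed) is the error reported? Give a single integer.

Answer: 22

Derivation:
pos=0: emit NUM '0' (now at pos=1)
pos=2: emit EQ '='
pos=4: emit ID 'tmp' (now at pos=7)
pos=8: emit ID 'z' (now at pos=9)
pos=9: enter COMMENT mode (saw '/*')
exit COMMENT mode (now at pos=19)
pos=20: emit LPAREN '('
pos=22: enter COMMENT mode (saw '/*')
pos=22: ERROR — unterminated comment (reached EOF)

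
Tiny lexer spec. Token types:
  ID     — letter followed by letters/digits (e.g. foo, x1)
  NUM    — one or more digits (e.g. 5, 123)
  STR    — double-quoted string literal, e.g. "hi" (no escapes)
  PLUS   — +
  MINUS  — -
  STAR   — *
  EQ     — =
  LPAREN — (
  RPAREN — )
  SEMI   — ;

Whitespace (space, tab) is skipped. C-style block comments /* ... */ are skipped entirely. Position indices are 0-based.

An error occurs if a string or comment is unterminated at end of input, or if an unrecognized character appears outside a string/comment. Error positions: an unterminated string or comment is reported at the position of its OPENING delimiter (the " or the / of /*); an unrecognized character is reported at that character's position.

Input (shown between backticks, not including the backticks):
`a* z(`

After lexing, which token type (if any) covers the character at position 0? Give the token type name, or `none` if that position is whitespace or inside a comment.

pos=0: emit ID 'a' (now at pos=1)
pos=1: emit STAR '*'
pos=3: emit ID 'z' (now at pos=4)
pos=4: emit LPAREN '('
DONE. 4 tokens: [ID, STAR, ID, LPAREN]
Position 0: char is 'a' -> ID

Answer: ID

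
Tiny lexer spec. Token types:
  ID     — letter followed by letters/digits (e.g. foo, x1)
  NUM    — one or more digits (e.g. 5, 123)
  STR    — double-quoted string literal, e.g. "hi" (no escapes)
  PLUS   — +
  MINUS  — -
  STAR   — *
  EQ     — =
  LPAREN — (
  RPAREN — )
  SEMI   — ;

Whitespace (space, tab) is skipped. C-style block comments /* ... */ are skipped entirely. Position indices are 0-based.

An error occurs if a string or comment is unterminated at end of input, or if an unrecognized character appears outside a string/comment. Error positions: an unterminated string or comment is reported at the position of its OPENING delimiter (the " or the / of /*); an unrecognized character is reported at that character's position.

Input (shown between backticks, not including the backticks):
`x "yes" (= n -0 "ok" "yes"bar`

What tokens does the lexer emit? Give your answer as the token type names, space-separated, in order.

pos=0: emit ID 'x' (now at pos=1)
pos=2: enter STRING mode
pos=2: emit STR "yes" (now at pos=7)
pos=8: emit LPAREN '('
pos=9: emit EQ '='
pos=11: emit ID 'n' (now at pos=12)
pos=13: emit MINUS '-'
pos=14: emit NUM '0' (now at pos=15)
pos=16: enter STRING mode
pos=16: emit STR "ok" (now at pos=20)
pos=21: enter STRING mode
pos=21: emit STR "yes" (now at pos=26)
pos=26: emit ID 'bar' (now at pos=29)
DONE. 10 tokens: [ID, STR, LPAREN, EQ, ID, MINUS, NUM, STR, STR, ID]

Answer: ID STR LPAREN EQ ID MINUS NUM STR STR ID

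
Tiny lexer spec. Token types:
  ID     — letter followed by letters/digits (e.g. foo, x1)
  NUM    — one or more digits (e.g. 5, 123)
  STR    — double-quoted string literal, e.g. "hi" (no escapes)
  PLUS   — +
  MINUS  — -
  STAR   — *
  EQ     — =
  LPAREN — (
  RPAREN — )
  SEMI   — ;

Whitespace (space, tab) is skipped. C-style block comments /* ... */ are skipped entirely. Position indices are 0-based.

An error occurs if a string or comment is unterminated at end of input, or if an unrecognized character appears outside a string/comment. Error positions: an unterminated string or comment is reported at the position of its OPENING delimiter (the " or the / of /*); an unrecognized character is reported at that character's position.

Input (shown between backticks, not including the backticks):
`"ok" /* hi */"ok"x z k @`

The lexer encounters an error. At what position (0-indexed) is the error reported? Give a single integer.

pos=0: enter STRING mode
pos=0: emit STR "ok" (now at pos=4)
pos=5: enter COMMENT mode (saw '/*')
exit COMMENT mode (now at pos=13)
pos=13: enter STRING mode
pos=13: emit STR "ok" (now at pos=17)
pos=17: emit ID 'x' (now at pos=18)
pos=19: emit ID 'z' (now at pos=20)
pos=21: emit ID 'k' (now at pos=22)
pos=23: ERROR — unrecognized char '@'

Answer: 23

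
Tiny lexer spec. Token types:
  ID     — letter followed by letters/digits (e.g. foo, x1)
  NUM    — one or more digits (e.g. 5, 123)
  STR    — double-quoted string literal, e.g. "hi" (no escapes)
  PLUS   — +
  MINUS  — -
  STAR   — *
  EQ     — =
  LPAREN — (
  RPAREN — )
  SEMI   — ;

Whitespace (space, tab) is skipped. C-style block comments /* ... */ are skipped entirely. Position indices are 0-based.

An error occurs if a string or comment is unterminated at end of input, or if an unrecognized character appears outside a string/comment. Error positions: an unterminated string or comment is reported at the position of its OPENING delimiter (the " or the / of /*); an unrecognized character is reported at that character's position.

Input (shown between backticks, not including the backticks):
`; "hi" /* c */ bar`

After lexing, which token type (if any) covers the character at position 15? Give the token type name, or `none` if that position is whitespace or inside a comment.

pos=0: emit SEMI ';'
pos=2: enter STRING mode
pos=2: emit STR "hi" (now at pos=6)
pos=7: enter COMMENT mode (saw '/*')
exit COMMENT mode (now at pos=14)
pos=15: emit ID 'bar' (now at pos=18)
DONE. 3 tokens: [SEMI, STR, ID]
Position 15: char is 'b' -> ID

Answer: ID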